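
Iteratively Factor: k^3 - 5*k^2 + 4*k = (k)*(k^2 - 5*k + 4) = k*(k - 1)*(k - 4)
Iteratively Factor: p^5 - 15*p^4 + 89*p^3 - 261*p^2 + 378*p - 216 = (p - 4)*(p^4 - 11*p^3 + 45*p^2 - 81*p + 54) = (p - 4)*(p - 3)*(p^3 - 8*p^2 + 21*p - 18) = (p - 4)*(p - 3)^2*(p^2 - 5*p + 6) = (p - 4)*(p - 3)^2*(p - 2)*(p - 3)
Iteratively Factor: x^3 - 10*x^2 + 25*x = (x - 5)*(x^2 - 5*x) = (x - 5)^2*(x)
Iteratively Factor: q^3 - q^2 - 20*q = (q)*(q^2 - q - 20) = q*(q - 5)*(q + 4)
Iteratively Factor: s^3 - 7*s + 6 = (s - 2)*(s^2 + 2*s - 3) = (s - 2)*(s - 1)*(s + 3)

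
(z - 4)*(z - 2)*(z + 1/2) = z^3 - 11*z^2/2 + 5*z + 4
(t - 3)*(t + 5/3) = t^2 - 4*t/3 - 5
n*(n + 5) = n^2 + 5*n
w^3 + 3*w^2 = w^2*(w + 3)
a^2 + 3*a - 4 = (a - 1)*(a + 4)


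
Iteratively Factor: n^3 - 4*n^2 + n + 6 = (n - 2)*(n^2 - 2*n - 3) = (n - 2)*(n + 1)*(n - 3)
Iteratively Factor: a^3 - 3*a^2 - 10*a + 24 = (a - 4)*(a^2 + a - 6) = (a - 4)*(a + 3)*(a - 2)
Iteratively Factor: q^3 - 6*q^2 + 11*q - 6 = (q - 2)*(q^2 - 4*q + 3) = (q - 3)*(q - 2)*(q - 1)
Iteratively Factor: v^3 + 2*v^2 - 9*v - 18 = (v + 3)*(v^2 - v - 6) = (v - 3)*(v + 3)*(v + 2)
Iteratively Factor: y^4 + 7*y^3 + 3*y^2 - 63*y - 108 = (y + 3)*(y^3 + 4*y^2 - 9*y - 36) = (y - 3)*(y + 3)*(y^2 + 7*y + 12) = (y - 3)*(y + 3)*(y + 4)*(y + 3)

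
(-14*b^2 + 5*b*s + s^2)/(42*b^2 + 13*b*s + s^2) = (-2*b + s)/(6*b + s)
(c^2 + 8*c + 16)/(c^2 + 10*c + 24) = (c + 4)/(c + 6)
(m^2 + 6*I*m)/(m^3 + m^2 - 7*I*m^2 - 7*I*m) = (m + 6*I)/(m^2 + m - 7*I*m - 7*I)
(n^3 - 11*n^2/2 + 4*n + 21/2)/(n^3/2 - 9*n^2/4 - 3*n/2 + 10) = 2*(2*n^3 - 11*n^2 + 8*n + 21)/(2*n^3 - 9*n^2 - 6*n + 40)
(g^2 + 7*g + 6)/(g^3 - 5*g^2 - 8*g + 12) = (g^2 + 7*g + 6)/(g^3 - 5*g^2 - 8*g + 12)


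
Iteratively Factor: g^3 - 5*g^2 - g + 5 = (g + 1)*(g^2 - 6*g + 5) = (g - 1)*(g + 1)*(g - 5)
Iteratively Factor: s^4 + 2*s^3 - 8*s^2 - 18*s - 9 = (s + 3)*(s^3 - s^2 - 5*s - 3) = (s + 1)*(s + 3)*(s^2 - 2*s - 3) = (s - 3)*(s + 1)*(s + 3)*(s + 1)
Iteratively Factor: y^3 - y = (y)*(y^2 - 1) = y*(y + 1)*(y - 1)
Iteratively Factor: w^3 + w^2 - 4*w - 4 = (w + 2)*(w^2 - w - 2) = (w + 1)*(w + 2)*(w - 2)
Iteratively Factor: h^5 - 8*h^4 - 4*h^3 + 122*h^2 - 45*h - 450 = (h - 5)*(h^4 - 3*h^3 - 19*h^2 + 27*h + 90) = (h - 5)^2*(h^3 + 2*h^2 - 9*h - 18) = (h - 5)^2*(h + 3)*(h^2 - h - 6) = (h - 5)^2*(h + 2)*(h + 3)*(h - 3)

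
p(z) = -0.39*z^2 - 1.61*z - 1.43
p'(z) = -0.78*z - 1.61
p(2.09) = -6.50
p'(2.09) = -3.24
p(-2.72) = 0.06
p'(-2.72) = 0.51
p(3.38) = -11.33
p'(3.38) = -4.25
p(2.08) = -6.47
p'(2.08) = -3.23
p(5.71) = -23.34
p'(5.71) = -6.06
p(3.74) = -12.91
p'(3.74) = -4.53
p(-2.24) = 0.22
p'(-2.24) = 0.14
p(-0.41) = -0.84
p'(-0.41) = -1.29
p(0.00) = -1.43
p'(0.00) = -1.61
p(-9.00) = -18.53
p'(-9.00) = 5.41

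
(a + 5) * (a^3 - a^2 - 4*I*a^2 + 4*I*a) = a^4 + 4*a^3 - 4*I*a^3 - 5*a^2 - 16*I*a^2 + 20*I*a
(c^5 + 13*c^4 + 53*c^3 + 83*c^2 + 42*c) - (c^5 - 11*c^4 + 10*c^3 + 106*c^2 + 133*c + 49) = 24*c^4 + 43*c^3 - 23*c^2 - 91*c - 49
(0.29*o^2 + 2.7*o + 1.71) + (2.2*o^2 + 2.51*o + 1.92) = 2.49*o^2 + 5.21*o + 3.63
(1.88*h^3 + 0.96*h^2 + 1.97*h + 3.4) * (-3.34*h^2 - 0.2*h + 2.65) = -6.2792*h^5 - 3.5824*h^4 - 1.7898*h^3 - 9.206*h^2 + 4.5405*h + 9.01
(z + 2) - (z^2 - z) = -z^2 + 2*z + 2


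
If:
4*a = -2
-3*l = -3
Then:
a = -1/2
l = 1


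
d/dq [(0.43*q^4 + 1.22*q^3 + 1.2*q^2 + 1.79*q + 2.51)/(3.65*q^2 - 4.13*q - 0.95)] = (3.139*q^5 - 0.874699999999999*q^4 - 11.7112*q^3 - 14.9665*q^2 - 20.603*q + 8.6658)/(13.3225*q^4 - 30.149*q^3 + 10.1219*q^2 + 7.847*q + 0.9025)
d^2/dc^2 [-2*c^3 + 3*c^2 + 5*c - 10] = 6 - 12*c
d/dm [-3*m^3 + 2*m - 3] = 2 - 9*m^2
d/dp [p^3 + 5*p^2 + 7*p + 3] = 3*p^2 + 10*p + 7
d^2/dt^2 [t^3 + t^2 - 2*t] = 6*t + 2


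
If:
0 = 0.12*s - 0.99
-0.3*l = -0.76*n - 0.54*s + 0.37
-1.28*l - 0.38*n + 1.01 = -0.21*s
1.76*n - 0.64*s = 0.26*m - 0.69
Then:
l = 3.35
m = -45.10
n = -4.05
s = 8.25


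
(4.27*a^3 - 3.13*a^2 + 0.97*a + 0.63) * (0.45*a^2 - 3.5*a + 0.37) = 1.9215*a^5 - 16.3535*a^4 + 12.9714*a^3 - 4.2696*a^2 - 1.8461*a + 0.2331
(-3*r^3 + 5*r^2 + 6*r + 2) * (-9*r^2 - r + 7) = 27*r^5 - 42*r^4 - 80*r^3 + 11*r^2 + 40*r + 14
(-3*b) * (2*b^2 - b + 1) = -6*b^3 + 3*b^2 - 3*b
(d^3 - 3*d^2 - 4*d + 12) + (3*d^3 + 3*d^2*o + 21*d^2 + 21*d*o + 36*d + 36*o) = 4*d^3 + 3*d^2*o + 18*d^2 + 21*d*o + 32*d + 36*o + 12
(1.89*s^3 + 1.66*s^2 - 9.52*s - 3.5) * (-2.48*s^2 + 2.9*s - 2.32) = -4.6872*s^5 + 1.3642*s^4 + 24.0388*s^3 - 22.7792*s^2 + 11.9364*s + 8.12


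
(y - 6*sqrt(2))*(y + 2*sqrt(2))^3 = y^4 - 48*y^2 - 128*sqrt(2)*y - 192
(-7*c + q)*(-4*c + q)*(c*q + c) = 28*c^3*q + 28*c^3 - 11*c^2*q^2 - 11*c^2*q + c*q^3 + c*q^2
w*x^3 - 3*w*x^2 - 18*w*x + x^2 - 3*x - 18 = (x - 6)*(x + 3)*(w*x + 1)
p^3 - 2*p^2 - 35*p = p*(p - 7)*(p + 5)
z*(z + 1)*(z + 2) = z^3 + 3*z^2 + 2*z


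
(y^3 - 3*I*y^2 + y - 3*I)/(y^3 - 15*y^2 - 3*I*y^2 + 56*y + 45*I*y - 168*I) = (y^2 + 1)/(y^2 - 15*y + 56)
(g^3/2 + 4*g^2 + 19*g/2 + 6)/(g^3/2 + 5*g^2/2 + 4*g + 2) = (g^2 + 7*g + 12)/(g^2 + 4*g + 4)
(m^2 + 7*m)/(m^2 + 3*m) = (m + 7)/(m + 3)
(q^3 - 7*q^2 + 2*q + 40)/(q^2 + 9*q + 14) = (q^2 - 9*q + 20)/(q + 7)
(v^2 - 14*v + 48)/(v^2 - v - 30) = (v - 8)/(v + 5)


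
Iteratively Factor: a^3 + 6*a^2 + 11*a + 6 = (a + 2)*(a^2 + 4*a + 3) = (a + 1)*(a + 2)*(a + 3)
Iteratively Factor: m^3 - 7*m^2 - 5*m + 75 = (m + 3)*(m^2 - 10*m + 25) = (m - 5)*(m + 3)*(m - 5)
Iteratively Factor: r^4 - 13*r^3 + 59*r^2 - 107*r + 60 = (r - 4)*(r^3 - 9*r^2 + 23*r - 15) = (r - 4)*(r - 1)*(r^2 - 8*r + 15) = (r - 5)*(r - 4)*(r - 1)*(r - 3)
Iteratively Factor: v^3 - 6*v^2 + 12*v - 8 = (v - 2)*(v^2 - 4*v + 4) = (v - 2)^2*(v - 2)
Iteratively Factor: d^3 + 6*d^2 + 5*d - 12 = (d - 1)*(d^2 + 7*d + 12) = (d - 1)*(d + 3)*(d + 4)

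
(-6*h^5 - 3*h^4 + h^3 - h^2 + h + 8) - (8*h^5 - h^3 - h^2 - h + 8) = -14*h^5 - 3*h^4 + 2*h^3 + 2*h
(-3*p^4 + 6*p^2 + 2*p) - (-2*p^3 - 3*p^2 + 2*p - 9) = -3*p^4 + 2*p^3 + 9*p^2 + 9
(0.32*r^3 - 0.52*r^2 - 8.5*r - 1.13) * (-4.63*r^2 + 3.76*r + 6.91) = -1.4816*r^5 + 3.6108*r^4 + 39.611*r^3 - 30.3213*r^2 - 62.9838*r - 7.8083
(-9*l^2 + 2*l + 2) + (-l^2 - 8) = -10*l^2 + 2*l - 6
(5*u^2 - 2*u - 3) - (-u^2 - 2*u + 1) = 6*u^2 - 4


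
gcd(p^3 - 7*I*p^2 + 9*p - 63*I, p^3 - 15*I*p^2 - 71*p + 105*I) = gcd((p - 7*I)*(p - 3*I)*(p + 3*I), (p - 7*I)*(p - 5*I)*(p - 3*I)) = p^2 - 10*I*p - 21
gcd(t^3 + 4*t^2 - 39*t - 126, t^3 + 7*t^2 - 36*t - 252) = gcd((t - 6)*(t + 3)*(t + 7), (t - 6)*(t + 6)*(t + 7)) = t^2 + t - 42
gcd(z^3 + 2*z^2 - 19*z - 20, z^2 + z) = z + 1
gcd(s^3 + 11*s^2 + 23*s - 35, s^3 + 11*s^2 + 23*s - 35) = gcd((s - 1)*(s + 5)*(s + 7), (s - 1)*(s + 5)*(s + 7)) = s^3 + 11*s^2 + 23*s - 35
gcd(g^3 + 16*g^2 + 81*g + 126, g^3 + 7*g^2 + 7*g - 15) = g + 3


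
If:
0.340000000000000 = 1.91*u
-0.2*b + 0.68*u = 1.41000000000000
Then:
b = -6.44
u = 0.18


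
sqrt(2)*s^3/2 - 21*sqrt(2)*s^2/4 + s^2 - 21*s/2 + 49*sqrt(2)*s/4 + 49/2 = (s - 7)*(s - 7/2)*(sqrt(2)*s/2 + 1)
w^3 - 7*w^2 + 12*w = w*(w - 4)*(w - 3)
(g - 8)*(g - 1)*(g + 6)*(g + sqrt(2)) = g^4 - 3*g^3 + sqrt(2)*g^3 - 46*g^2 - 3*sqrt(2)*g^2 - 46*sqrt(2)*g + 48*g + 48*sqrt(2)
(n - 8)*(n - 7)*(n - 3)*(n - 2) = n^4 - 20*n^3 + 137*n^2 - 370*n + 336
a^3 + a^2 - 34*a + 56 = (a - 4)*(a - 2)*(a + 7)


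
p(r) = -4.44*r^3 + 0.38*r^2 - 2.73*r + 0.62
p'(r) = -13.32*r^2 + 0.76*r - 2.73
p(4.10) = -310.19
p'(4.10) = -223.52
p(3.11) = -137.75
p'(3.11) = -129.20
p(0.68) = -2.46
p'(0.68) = -8.37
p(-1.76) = 30.81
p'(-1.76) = -45.33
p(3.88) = -263.60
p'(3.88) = -200.31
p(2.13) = -46.38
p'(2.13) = -61.54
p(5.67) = -811.98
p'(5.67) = -426.64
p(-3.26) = 167.39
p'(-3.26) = -146.77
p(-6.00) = 989.72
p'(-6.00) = -486.81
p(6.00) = -961.12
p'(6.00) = -477.69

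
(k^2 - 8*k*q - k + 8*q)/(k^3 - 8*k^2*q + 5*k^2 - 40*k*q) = (k - 1)/(k*(k + 5))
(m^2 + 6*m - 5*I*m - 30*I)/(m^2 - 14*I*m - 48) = (m^2 + m*(6 - 5*I) - 30*I)/(m^2 - 14*I*m - 48)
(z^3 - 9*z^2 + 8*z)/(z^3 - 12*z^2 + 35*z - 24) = z/(z - 3)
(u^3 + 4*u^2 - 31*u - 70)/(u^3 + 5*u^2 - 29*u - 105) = (u + 2)/(u + 3)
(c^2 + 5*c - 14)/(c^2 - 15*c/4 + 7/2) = 4*(c + 7)/(4*c - 7)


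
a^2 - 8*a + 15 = (a - 5)*(a - 3)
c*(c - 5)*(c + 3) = c^3 - 2*c^2 - 15*c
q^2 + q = q*(q + 1)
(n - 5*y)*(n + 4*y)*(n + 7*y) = n^3 + 6*n^2*y - 27*n*y^2 - 140*y^3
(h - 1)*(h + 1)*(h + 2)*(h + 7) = h^4 + 9*h^3 + 13*h^2 - 9*h - 14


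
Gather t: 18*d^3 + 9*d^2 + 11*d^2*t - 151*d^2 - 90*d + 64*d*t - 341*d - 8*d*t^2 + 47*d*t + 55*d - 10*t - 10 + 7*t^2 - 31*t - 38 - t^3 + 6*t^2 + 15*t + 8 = 18*d^3 - 142*d^2 - 376*d - t^3 + t^2*(13 - 8*d) + t*(11*d^2 + 111*d - 26) - 40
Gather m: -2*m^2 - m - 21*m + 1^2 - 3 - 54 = -2*m^2 - 22*m - 56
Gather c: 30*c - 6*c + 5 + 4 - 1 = 24*c + 8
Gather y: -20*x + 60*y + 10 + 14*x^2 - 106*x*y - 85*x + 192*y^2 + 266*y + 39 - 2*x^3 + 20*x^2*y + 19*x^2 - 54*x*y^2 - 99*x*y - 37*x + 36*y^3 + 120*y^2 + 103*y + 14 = -2*x^3 + 33*x^2 - 142*x + 36*y^3 + y^2*(312 - 54*x) + y*(20*x^2 - 205*x + 429) + 63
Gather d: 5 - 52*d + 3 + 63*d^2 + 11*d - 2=63*d^2 - 41*d + 6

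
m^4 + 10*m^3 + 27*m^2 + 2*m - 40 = (m - 1)*(m + 2)*(m + 4)*(m + 5)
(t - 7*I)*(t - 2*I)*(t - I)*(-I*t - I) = -I*t^4 - 10*t^3 - I*t^3 - 10*t^2 + 23*I*t^2 + 14*t + 23*I*t + 14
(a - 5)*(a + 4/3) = a^2 - 11*a/3 - 20/3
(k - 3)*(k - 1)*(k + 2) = k^3 - 2*k^2 - 5*k + 6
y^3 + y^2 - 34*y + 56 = (y - 4)*(y - 2)*(y + 7)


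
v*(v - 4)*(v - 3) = v^3 - 7*v^2 + 12*v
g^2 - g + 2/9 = (g - 2/3)*(g - 1/3)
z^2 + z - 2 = (z - 1)*(z + 2)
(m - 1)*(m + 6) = m^2 + 5*m - 6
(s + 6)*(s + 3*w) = s^2 + 3*s*w + 6*s + 18*w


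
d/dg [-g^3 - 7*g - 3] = -3*g^2 - 7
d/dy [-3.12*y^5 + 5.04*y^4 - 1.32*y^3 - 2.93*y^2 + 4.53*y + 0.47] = -15.6*y^4 + 20.16*y^3 - 3.96*y^2 - 5.86*y + 4.53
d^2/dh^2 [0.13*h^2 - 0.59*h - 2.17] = 0.260000000000000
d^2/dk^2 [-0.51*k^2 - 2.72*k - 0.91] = -1.02000000000000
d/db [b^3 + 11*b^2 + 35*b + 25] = 3*b^2 + 22*b + 35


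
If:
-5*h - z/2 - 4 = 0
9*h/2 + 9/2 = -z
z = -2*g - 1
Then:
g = 7/22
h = -7/11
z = -18/11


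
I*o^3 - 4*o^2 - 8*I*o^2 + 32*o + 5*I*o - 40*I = (o - 8)*(o + 5*I)*(I*o + 1)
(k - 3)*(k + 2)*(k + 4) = k^3 + 3*k^2 - 10*k - 24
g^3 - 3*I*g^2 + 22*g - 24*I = (g - 6*I)*(g - I)*(g + 4*I)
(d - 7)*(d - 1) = d^2 - 8*d + 7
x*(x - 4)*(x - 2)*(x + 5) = x^4 - x^3 - 22*x^2 + 40*x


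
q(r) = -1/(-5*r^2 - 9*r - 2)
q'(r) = -(10*r + 9)/(-5*r^2 - 9*r - 2)^2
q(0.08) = 0.36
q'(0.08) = -1.29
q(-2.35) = 0.12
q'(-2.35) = 0.20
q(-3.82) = 0.02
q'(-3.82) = 0.02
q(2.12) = 0.02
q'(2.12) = -0.02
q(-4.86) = 0.01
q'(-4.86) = 0.01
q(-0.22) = 3.82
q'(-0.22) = -99.06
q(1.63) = 0.03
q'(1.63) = -0.03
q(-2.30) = 0.13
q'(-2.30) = 0.23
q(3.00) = 0.01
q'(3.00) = -0.00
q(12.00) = 0.00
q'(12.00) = 0.00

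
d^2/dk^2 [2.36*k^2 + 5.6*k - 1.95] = 4.72000000000000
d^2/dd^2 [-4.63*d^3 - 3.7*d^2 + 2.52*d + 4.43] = -27.78*d - 7.4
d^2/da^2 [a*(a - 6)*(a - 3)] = 6*a - 18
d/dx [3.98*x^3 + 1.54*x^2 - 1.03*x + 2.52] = 11.94*x^2 + 3.08*x - 1.03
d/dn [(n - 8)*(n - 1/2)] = 2*n - 17/2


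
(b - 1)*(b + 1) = b^2 - 1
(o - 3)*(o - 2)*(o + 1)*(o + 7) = o^4 + 3*o^3 - 27*o^2 + 13*o + 42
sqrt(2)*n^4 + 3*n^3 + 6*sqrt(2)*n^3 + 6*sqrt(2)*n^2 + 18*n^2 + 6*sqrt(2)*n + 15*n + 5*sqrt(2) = (n + 1)*(n + 5)*(n + sqrt(2))*(sqrt(2)*n + 1)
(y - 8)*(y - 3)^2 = y^3 - 14*y^2 + 57*y - 72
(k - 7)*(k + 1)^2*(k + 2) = k^4 - 3*k^3 - 23*k^2 - 33*k - 14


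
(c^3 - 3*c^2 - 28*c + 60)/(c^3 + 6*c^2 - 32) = (c^2 - c - 30)/(c^2 + 8*c + 16)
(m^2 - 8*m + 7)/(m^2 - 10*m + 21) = (m - 1)/(m - 3)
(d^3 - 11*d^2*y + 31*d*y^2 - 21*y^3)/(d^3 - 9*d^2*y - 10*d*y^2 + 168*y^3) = (-d^2 + 4*d*y - 3*y^2)/(-d^2 + 2*d*y + 24*y^2)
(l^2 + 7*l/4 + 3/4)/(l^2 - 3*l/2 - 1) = (4*l^2 + 7*l + 3)/(2*(2*l^2 - 3*l - 2))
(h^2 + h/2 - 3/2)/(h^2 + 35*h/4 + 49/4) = 2*(2*h^2 + h - 3)/(4*h^2 + 35*h + 49)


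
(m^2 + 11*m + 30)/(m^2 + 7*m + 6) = (m + 5)/(m + 1)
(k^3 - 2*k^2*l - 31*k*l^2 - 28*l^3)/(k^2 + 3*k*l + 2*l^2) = (k^2 - 3*k*l - 28*l^2)/(k + 2*l)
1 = 1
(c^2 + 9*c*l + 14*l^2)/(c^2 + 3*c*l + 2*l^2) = (c + 7*l)/(c + l)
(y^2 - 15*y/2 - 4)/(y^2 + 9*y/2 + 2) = (y - 8)/(y + 4)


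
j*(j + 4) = j^2 + 4*j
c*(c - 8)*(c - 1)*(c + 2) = c^4 - 7*c^3 - 10*c^2 + 16*c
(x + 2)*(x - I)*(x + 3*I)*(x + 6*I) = x^4 + 2*x^3 + 8*I*x^3 - 9*x^2 + 16*I*x^2 - 18*x + 18*I*x + 36*I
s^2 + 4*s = s*(s + 4)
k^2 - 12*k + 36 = (k - 6)^2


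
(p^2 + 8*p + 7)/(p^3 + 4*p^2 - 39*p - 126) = (p + 1)/(p^2 - 3*p - 18)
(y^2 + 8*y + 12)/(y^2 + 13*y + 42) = (y + 2)/(y + 7)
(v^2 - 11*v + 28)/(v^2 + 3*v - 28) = (v - 7)/(v + 7)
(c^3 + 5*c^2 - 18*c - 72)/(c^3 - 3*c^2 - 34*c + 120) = (c + 3)/(c - 5)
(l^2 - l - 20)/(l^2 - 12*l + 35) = (l + 4)/(l - 7)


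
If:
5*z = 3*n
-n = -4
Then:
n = 4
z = 12/5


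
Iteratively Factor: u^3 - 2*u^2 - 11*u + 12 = (u + 3)*(u^2 - 5*u + 4) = (u - 4)*(u + 3)*(u - 1)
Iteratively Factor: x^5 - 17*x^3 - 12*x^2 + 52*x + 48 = (x - 4)*(x^4 + 4*x^3 - x^2 - 16*x - 12) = (x - 4)*(x + 1)*(x^3 + 3*x^2 - 4*x - 12) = (x - 4)*(x - 2)*(x + 1)*(x^2 + 5*x + 6) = (x - 4)*(x - 2)*(x + 1)*(x + 2)*(x + 3)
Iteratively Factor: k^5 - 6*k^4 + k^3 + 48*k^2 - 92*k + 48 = (k - 4)*(k^4 - 2*k^3 - 7*k^2 + 20*k - 12) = (k - 4)*(k - 2)*(k^3 - 7*k + 6) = (k - 4)*(k - 2)*(k + 3)*(k^2 - 3*k + 2) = (k - 4)*(k - 2)^2*(k + 3)*(k - 1)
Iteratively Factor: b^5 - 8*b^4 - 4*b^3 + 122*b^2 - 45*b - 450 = (b - 3)*(b^4 - 5*b^3 - 19*b^2 + 65*b + 150) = (b - 3)*(b + 2)*(b^3 - 7*b^2 - 5*b + 75) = (b - 3)*(b + 2)*(b + 3)*(b^2 - 10*b + 25) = (b - 5)*(b - 3)*(b + 2)*(b + 3)*(b - 5)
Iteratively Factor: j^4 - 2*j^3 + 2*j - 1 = (j + 1)*(j^3 - 3*j^2 + 3*j - 1) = (j - 1)*(j + 1)*(j^2 - 2*j + 1) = (j - 1)^2*(j + 1)*(j - 1)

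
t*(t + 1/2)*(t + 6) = t^3 + 13*t^2/2 + 3*t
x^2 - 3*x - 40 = (x - 8)*(x + 5)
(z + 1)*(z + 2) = z^2 + 3*z + 2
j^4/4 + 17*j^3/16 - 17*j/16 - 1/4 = (j/4 + 1)*(j - 1)*(j + 1/4)*(j + 1)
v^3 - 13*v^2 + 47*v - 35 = (v - 7)*(v - 5)*(v - 1)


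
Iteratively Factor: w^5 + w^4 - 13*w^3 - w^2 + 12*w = (w + 4)*(w^4 - 3*w^3 - w^2 + 3*w) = (w - 1)*(w + 4)*(w^3 - 2*w^2 - 3*w) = (w - 3)*(w - 1)*(w + 4)*(w^2 + w) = (w - 3)*(w - 1)*(w + 1)*(w + 4)*(w)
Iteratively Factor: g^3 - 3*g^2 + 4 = (g - 2)*(g^2 - g - 2) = (g - 2)^2*(g + 1)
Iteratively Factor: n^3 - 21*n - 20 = (n + 4)*(n^2 - 4*n - 5) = (n - 5)*(n + 4)*(n + 1)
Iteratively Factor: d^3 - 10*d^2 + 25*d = (d - 5)*(d^2 - 5*d) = (d - 5)^2*(d)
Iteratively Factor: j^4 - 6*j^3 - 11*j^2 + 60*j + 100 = (j + 2)*(j^3 - 8*j^2 + 5*j + 50) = (j + 2)^2*(j^2 - 10*j + 25) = (j - 5)*(j + 2)^2*(j - 5)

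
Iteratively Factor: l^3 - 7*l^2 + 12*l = (l - 3)*(l^2 - 4*l) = (l - 4)*(l - 3)*(l)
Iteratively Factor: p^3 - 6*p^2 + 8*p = (p - 2)*(p^2 - 4*p) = (p - 4)*(p - 2)*(p)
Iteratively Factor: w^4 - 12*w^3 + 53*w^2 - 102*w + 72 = (w - 3)*(w^3 - 9*w^2 + 26*w - 24) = (w - 3)*(w - 2)*(w^2 - 7*w + 12) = (w - 4)*(w - 3)*(w - 2)*(w - 3)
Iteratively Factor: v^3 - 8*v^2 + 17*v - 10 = (v - 2)*(v^2 - 6*v + 5) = (v - 2)*(v - 1)*(v - 5)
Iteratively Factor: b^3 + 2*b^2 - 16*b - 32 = (b - 4)*(b^2 + 6*b + 8) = (b - 4)*(b + 2)*(b + 4)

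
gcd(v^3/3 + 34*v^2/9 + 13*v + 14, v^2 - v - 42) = v + 6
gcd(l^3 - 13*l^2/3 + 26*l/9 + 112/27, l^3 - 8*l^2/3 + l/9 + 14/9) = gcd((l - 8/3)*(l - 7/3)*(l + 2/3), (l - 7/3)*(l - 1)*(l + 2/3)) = l^2 - 5*l/3 - 14/9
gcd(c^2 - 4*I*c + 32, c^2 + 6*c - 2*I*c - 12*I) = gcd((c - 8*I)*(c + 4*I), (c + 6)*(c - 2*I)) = 1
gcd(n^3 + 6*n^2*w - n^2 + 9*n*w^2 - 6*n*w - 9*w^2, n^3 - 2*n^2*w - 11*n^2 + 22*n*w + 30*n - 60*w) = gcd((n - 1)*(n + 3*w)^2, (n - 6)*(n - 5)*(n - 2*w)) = 1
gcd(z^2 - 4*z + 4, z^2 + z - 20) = 1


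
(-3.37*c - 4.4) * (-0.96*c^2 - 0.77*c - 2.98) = 3.2352*c^3 + 6.8189*c^2 + 13.4306*c + 13.112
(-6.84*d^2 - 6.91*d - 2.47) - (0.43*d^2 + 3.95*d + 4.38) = -7.27*d^2 - 10.86*d - 6.85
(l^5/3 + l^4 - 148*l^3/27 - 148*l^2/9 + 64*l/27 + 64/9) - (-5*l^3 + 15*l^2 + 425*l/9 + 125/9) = l^5/3 + l^4 - 13*l^3/27 - 283*l^2/9 - 1211*l/27 - 61/9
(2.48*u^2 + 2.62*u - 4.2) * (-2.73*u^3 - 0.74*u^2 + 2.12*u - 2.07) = -6.7704*u^5 - 8.9878*u^4 + 14.7848*u^3 + 3.5288*u^2 - 14.3274*u + 8.694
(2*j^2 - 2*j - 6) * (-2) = -4*j^2 + 4*j + 12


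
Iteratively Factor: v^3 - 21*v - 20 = (v + 1)*(v^2 - v - 20) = (v - 5)*(v + 1)*(v + 4)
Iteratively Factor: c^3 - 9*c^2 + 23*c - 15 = (c - 3)*(c^2 - 6*c + 5) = (c - 3)*(c - 1)*(c - 5)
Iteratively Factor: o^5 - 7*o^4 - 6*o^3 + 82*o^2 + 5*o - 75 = (o - 5)*(o^4 - 2*o^3 - 16*o^2 + 2*o + 15) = (o - 5)*(o + 1)*(o^3 - 3*o^2 - 13*o + 15) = (o - 5)*(o - 1)*(o + 1)*(o^2 - 2*o - 15) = (o - 5)*(o - 1)*(o + 1)*(o + 3)*(o - 5)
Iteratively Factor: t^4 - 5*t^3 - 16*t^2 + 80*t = (t - 5)*(t^3 - 16*t) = t*(t - 5)*(t^2 - 16) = t*(t - 5)*(t + 4)*(t - 4)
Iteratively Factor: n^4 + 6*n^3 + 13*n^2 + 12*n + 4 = (n + 1)*(n^3 + 5*n^2 + 8*n + 4) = (n + 1)*(n + 2)*(n^2 + 3*n + 2) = (n + 1)*(n + 2)^2*(n + 1)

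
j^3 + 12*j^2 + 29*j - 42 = (j - 1)*(j + 6)*(j + 7)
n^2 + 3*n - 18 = (n - 3)*(n + 6)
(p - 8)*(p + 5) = p^2 - 3*p - 40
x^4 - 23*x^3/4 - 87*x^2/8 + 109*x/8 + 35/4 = (x - 7)*(x - 5/4)*(x + 1/2)*(x + 2)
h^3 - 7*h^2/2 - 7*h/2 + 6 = (h - 4)*(h - 1)*(h + 3/2)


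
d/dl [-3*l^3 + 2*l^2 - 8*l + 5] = -9*l^2 + 4*l - 8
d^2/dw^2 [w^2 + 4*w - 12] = 2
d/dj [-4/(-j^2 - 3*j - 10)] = 4*(-2*j - 3)/(j^2 + 3*j + 10)^2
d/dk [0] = 0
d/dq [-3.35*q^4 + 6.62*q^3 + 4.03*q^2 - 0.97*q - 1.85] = -13.4*q^3 + 19.86*q^2 + 8.06*q - 0.97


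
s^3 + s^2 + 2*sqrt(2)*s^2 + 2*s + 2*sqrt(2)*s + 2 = (s + 1)*(s + sqrt(2))^2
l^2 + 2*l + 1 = (l + 1)^2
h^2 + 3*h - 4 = (h - 1)*(h + 4)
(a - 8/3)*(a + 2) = a^2 - 2*a/3 - 16/3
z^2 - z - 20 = (z - 5)*(z + 4)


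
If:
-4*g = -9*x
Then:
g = 9*x/4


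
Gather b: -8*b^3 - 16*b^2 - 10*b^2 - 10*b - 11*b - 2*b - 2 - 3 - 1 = -8*b^3 - 26*b^2 - 23*b - 6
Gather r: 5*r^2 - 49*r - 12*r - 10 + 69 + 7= 5*r^2 - 61*r + 66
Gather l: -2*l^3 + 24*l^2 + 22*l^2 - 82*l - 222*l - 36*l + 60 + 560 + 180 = -2*l^3 + 46*l^2 - 340*l + 800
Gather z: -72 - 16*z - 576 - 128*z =-144*z - 648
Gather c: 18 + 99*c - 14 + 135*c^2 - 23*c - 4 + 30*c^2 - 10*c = 165*c^2 + 66*c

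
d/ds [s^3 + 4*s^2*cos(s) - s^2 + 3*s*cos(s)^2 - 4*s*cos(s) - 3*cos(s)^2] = -4*s^2*sin(s) + 3*s^2 + 4*s*sin(s) - 3*s*sin(2*s) + 8*s*cos(s) - 2*s + 3*sin(2*s) + 3*cos(s)^2 - 4*cos(s)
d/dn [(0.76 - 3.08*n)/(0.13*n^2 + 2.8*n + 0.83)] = (0.4004*n^2 - 0.1976*n - 4.6844)/(0.0169*n^4 + 0.728*n^3 + 8.0558*n^2 + 4.648*n + 0.6889)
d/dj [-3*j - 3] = -3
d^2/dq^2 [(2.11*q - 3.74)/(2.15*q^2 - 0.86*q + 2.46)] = ((19.7112 - 27.219*q)*(2.15*q^2 - 0.86*q + 2.46) + (2.11*q - 3.74)*(4.3*q - 0.86)*(8.6*q - 1.72))/(2.15*q^2 - 0.86*q + 2.46)^3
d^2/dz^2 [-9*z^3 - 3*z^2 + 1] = -54*z - 6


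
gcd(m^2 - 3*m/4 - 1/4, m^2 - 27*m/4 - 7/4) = m + 1/4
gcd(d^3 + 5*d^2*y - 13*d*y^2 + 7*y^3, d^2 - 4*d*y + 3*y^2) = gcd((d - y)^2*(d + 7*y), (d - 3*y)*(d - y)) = -d + y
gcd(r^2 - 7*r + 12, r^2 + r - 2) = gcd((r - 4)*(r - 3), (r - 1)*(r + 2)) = 1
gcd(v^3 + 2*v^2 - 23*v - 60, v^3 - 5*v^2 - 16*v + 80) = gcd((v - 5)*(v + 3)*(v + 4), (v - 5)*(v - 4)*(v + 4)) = v^2 - v - 20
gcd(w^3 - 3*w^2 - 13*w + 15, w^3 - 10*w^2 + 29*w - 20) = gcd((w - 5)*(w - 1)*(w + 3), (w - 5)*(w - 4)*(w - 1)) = w^2 - 6*w + 5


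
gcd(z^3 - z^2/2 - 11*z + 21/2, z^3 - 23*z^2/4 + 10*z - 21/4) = z^2 - 4*z + 3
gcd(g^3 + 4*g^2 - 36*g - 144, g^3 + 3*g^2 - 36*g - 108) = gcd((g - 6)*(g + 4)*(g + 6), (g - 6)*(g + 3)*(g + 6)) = g^2 - 36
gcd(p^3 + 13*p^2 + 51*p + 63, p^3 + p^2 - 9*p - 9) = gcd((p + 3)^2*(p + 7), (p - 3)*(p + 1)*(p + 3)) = p + 3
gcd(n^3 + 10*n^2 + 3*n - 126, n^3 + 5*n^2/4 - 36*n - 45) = n + 6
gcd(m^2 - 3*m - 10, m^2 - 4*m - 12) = m + 2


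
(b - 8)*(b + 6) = b^2 - 2*b - 48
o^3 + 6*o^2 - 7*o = o*(o - 1)*(o + 7)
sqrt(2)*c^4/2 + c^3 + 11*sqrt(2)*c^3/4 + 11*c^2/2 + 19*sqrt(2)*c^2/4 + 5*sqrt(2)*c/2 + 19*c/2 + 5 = (c + 1)*(c + 2)*(c + 5/2)*(sqrt(2)*c/2 + 1)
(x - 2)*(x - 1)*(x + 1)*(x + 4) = x^4 + 2*x^3 - 9*x^2 - 2*x + 8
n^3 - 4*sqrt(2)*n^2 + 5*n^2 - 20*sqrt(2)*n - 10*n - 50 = (n + 5)*(n - 5*sqrt(2))*(n + sqrt(2))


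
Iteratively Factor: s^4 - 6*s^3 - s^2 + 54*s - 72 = (s - 4)*(s^3 - 2*s^2 - 9*s + 18) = (s - 4)*(s - 3)*(s^2 + s - 6) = (s - 4)*(s - 3)*(s - 2)*(s + 3)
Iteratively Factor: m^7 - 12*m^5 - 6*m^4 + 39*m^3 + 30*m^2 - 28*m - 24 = (m + 1)*(m^6 - m^5 - 11*m^4 + 5*m^3 + 34*m^2 - 4*m - 24) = (m + 1)*(m + 2)*(m^5 - 3*m^4 - 5*m^3 + 15*m^2 + 4*m - 12) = (m + 1)*(m + 2)^2*(m^4 - 5*m^3 + 5*m^2 + 5*m - 6) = (m - 3)*(m + 1)*(m + 2)^2*(m^3 - 2*m^2 - m + 2) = (m - 3)*(m - 2)*(m + 1)*(m + 2)^2*(m^2 - 1) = (m - 3)*(m - 2)*(m - 1)*(m + 1)*(m + 2)^2*(m + 1)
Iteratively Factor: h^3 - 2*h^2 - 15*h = (h + 3)*(h^2 - 5*h) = h*(h + 3)*(h - 5)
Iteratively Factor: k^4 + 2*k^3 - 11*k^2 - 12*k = (k - 3)*(k^3 + 5*k^2 + 4*k) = (k - 3)*(k + 4)*(k^2 + k) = (k - 3)*(k + 1)*(k + 4)*(k)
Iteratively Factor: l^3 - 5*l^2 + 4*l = (l)*(l^2 - 5*l + 4) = l*(l - 1)*(l - 4)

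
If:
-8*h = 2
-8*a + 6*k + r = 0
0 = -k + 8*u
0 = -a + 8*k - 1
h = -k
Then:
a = 1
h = -1/4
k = 1/4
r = 13/2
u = 1/32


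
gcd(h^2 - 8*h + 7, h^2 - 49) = h - 7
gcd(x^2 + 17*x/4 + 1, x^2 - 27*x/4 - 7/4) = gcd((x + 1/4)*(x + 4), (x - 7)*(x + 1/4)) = x + 1/4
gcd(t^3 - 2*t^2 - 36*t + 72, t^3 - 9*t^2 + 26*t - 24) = t - 2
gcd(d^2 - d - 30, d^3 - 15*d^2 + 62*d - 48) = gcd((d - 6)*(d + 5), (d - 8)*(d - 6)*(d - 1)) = d - 6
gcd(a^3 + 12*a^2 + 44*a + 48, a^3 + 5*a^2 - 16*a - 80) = a + 4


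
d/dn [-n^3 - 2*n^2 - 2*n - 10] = -3*n^2 - 4*n - 2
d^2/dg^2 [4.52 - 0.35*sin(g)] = 0.35*sin(g)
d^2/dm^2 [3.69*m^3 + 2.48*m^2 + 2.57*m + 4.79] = 22.14*m + 4.96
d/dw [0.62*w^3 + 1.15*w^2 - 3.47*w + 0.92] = 1.86*w^2 + 2.3*w - 3.47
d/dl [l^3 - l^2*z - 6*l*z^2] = 3*l^2 - 2*l*z - 6*z^2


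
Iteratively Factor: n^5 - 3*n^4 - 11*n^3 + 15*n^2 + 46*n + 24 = (n + 1)*(n^4 - 4*n^3 - 7*n^2 + 22*n + 24) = (n + 1)*(n + 2)*(n^3 - 6*n^2 + 5*n + 12) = (n - 3)*(n + 1)*(n + 2)*(n^2 - 3*n - 4) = (n - 4)*(n - 3)*(n + 1)*(n + 2)*(n + 1)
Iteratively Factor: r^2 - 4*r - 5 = (r + 1)*(r - 5)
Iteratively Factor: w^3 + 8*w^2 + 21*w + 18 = (w + 3)*(w^2 + 5*w + 6) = (w + 2)*(w + 3)*(w + 3)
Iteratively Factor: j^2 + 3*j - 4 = (j - 1)*(j + 4)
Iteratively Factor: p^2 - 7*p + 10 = (p - 5)*(p - 2)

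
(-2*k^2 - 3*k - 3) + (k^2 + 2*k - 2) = -k^2 - k - 5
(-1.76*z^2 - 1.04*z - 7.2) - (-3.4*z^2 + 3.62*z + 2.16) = 1.64*z^2 - 4.66*z - 9.36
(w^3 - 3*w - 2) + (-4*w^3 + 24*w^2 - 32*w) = -3*w^3 + 24*w^2 - 35*w - 2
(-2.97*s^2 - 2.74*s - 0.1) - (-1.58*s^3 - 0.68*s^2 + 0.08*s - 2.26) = 1.58*s^3 - 2.29*s^2 - 2.82*s + 2.16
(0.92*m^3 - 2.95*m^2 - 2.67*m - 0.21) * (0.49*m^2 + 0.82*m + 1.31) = 0.4508*m^5 - 0.6911*m^4 - 2.5221*m^3 - 6.1568*m^2 - 3.6699*m - 0.2751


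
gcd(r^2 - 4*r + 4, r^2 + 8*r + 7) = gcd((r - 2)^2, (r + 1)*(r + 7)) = 1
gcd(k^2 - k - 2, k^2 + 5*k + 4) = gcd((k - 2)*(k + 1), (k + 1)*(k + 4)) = k + 1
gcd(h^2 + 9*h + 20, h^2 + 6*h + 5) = h + 5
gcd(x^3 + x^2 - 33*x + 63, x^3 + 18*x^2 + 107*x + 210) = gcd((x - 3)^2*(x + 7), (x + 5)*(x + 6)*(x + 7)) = x + 7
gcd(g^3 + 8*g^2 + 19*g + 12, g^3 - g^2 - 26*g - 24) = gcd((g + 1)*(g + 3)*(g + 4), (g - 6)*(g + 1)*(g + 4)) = g^2 + 5*g + 4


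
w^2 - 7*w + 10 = (w - 5)*(w - 2)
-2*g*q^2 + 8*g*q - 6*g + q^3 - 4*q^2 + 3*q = (-2*g + q)*(q - 3)*(q - 1)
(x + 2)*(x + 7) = x^2 + 9*x + 14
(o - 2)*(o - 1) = o^2 - 3*o + 2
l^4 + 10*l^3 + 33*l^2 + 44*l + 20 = (l + 1)*(l + 2)^2*(l + 5)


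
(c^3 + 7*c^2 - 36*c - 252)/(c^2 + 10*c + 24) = (c^2 + c - 42)/(c + 4)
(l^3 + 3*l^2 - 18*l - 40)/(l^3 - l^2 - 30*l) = (l^2 - 2*l - 8)/(l*(l - 6))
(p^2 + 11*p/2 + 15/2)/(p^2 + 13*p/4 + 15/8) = 4*(p + 3)/(4*p + 3)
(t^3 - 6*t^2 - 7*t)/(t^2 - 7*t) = t + 1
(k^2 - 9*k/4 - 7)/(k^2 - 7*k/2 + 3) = (4*k^2 - 9*k - 28)/(2*(2*k^2 - 7*k + 6))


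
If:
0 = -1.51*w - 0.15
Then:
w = -0.10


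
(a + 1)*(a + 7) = a^2 + 8*a + 7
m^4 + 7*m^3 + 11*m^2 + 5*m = m*(m + 1)^2*(m + 5)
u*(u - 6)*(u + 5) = u^3 - u^2 - 30*u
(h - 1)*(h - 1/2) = h^2 - 3*h/2 + 1/2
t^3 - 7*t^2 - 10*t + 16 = (t - 8)*(t - 1)*(t + 2)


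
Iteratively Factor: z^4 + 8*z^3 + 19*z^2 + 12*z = (z + 4)*(z^3 + 4*z^2 + 3*z) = (z + 1)*(z + 4)*(z^2 + 3*z) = z*(z + 1)*(z + 4)*(z + 3)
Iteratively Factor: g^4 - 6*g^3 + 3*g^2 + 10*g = (g + 1)*(g^3 - 7*g^2 + 10*g) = (g - 5)*(g + 1)*(g^2 - 2*g) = g*(g - 5)*(g + 1)*(g - 2)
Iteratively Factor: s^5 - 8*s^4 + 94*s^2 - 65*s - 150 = (s - 2)*(s^4 - 6*s^3 - 12*s^2 + 70*s + 75) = (s - 2)*(s + 3)*(s^3 - 9*s^2 + 15*s + 25) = (s - 5)*(s - 2)*(s + 3)*(s^2 - 4*s - 5) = (s - 5)^2*(s - 2)*(s + 3)*(s + 1)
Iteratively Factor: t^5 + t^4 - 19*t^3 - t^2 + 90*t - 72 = (t - 2)*(t^4 + 3*t^3 - 13*t^2 - 27*t + 36) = (t - 2)*(t + 4)*(t^3 - t^2 - 9*t + 9) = (t - 3)*(t - 2)*(t + 4)*(t^2 + 2*t - 3) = (t - 3)*(t - 2)*(t + 3)*(t + 4)*(t - 1)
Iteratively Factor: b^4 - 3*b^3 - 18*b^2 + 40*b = (b - 2)*(b^3 - b^2 - 20*b) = (b - 5)*(b - 2)*(b^2 + 4*b) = b*(b - 5)*(b - 2)*(b + 4)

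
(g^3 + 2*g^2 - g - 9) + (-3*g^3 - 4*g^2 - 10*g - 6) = -2*g^3 - 2*g^2 - 11*g - 15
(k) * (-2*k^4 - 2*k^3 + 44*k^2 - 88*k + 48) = -2*k^5 - 2*k^4 + 44*k^3 - 88*k^2 + 48*k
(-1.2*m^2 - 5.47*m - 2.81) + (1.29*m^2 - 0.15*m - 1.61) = 0.0900000000000001*m^2 - 5.62*m - 4.42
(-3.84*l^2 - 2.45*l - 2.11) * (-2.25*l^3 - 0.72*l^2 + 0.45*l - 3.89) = 8.64*l^5 + 8.2773*l^4 + 4.7835*l^3 + 15.3543*l^2 + 8.581*l + 8.2079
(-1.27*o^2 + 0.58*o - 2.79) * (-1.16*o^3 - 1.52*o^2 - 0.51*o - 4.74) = 1.4732*o^5 + 1.2576*o^4 + 3.0025*o^3 + 9.9648*o^2 - 1.3263*o + 13.2246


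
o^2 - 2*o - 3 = (o - 3)*(o + 1)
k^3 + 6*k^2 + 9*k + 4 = (k + 1)^2*(k + 4)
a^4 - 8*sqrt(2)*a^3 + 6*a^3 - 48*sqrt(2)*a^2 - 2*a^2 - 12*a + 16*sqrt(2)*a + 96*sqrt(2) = (a + 6)*(a - 8*sqrt(2))*(a - sqrt(2))*(a + sqrt(2))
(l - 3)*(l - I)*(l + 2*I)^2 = l^4 - 3*l^3 + 3*I*l^3 - 9*I*l^2 + 4*I*l - 12*I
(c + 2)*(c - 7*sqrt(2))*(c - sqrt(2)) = c^3 - 8*sqrt(2)*c^2 + 2*c^2 - 16*sqrt(2)*c + 14*c + 28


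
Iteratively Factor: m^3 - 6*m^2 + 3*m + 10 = (m + 1)*(m^2 - 7*m + 10) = (m - 2)*(m + 1)*(m - 5)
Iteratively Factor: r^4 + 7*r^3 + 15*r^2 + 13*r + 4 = (r + 1)*(r^3 + 6*r^2 + 9*r + 4) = (r + 1)*(r + 4)*(r^2 + 2*r + 1) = (r + 1)^2*(r + 4)*(r + 1)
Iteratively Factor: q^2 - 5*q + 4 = (q - 1)*(q - 4)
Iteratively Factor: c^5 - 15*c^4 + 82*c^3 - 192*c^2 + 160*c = (c - 2)*(c^4 - 13*c^3 + 56*c^2 - 80*c) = c*(c - 2)*(c^3 - 13*c^2 + 56*c - 80) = c*(c - 5)*(c - 2)*(c^2 - 8*c + 16) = c*(c - 5)*(c - 4)*(c - 2)*(c - 4)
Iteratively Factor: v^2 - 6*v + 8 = (v - 2)*(v - 4)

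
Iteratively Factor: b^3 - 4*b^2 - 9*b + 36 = (b - 3)*(b^2 - b - 12) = (b - 3)*(b + 3)*(b - 4)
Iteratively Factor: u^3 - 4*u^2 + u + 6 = (u - 3)*(u^2 - u - 2) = (u - 3)*(u + 1)*(u - 2)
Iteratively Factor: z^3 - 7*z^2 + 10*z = (z)*(z^2 - 7*z + 10) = z*(z - 5)*(z - 2)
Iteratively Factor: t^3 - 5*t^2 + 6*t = (t - 3)*(t^2 - 2*t) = (t - 3)*(t - 2)*(t)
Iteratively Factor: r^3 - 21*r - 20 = (r + 1)*(r^2 - r - 20) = (r - 5)*(r + 1)*(r + 4)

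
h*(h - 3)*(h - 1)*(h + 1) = h^4 - 3*h^3 - h^2 + 3*h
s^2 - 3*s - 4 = (s - 4)*(s + 1)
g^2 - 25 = (g - 5)*(g + 5)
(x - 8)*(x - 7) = x^2 - 15*x + 56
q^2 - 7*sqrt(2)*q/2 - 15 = (q - 5*sqrt(2))*(q + 3*sqrt(2)/2)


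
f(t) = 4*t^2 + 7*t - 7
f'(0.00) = 7.00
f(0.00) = -7.00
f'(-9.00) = -65.00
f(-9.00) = 254.00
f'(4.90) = 46.20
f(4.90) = 123.34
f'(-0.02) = 6.84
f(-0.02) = -7.14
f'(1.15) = 16.20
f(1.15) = 6.34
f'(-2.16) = -10.28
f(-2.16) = -3.46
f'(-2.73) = -14.84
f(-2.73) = 3.70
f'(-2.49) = -12.92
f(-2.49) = 0.37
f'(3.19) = 32.52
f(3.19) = 56.03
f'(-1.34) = -3.72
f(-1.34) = -9.20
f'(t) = 8*t + 7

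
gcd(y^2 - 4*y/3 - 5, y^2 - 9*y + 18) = y - 3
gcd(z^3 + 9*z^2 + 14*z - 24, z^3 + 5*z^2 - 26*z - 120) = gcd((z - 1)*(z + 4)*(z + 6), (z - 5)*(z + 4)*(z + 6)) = z^2 + 10*z + 24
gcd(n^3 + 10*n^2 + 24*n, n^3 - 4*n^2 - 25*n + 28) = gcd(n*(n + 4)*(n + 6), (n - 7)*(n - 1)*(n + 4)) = n + 4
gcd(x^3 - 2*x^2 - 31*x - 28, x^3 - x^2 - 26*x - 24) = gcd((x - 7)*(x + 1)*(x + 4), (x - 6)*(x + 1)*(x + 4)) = x^2 + 5*x + 4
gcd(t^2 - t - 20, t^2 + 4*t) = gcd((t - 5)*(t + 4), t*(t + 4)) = t + 4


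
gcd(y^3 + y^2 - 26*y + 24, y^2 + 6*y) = y + 6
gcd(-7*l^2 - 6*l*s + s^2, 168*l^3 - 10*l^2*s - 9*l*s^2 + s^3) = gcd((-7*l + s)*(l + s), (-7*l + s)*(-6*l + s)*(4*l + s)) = -7*l + s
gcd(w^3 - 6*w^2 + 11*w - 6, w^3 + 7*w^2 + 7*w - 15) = w - 1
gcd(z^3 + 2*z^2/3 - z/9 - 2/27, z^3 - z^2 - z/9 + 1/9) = z^2 - 1/9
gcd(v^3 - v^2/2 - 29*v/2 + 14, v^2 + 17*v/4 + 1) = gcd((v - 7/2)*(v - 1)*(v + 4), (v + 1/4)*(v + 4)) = v + 4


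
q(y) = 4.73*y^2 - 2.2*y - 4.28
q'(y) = 9.46*y - 2.2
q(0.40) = -4.40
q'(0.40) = 1.58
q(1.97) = 9.74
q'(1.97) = 16.44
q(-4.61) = 106.38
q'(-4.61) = -45.81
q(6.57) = 185.44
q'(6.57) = 59.95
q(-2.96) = 43.67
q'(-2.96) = -30.20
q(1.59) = 4.18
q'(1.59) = 12.84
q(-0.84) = 0.91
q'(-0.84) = -10.15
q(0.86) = -2.67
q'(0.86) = 5.94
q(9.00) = 359.05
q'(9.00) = 82.94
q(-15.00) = 1092.97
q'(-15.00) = -144.10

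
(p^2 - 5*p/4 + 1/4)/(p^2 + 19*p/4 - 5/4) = (p - 1)/(p + 5)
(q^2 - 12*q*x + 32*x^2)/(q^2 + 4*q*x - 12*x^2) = (q^2 - 12*q*x + 32*x^2)/(q^2 + 4*q*x - 12*x^2)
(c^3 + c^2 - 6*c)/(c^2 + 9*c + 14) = c*(c^2 + c - 6)/(c^2 + 9*c + 14)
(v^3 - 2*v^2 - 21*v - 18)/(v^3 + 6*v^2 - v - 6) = (v^2 - 3*v - 18)/(v^2 + 5*v - 6)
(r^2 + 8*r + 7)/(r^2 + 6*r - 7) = (r + 1)/(r - 1)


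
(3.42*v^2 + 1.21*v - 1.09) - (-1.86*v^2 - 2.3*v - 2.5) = 5.28*v^2 + 3.51*v + 1.41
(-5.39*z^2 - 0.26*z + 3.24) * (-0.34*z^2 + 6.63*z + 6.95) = 1.8326*z^4 - 35.6473*z^3 - 40.2859*z^2 + 19.6742*z + 22.518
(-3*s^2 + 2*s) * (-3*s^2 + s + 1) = 9*s^4 - 9*s^3 - s^2 + 2*s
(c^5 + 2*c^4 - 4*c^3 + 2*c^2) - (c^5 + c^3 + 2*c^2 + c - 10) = 2*c^4 - 5*c^3 - c + 10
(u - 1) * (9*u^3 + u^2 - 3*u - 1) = 9*u^4 - 8*u^3 - 4*u^2 + 2*u + 1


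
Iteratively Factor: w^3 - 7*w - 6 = (w - 3)*(w^2 + 3*w + 2) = (w - 3)*(w + 2)*(w + 1)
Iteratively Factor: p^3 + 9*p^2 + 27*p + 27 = (p + 3)*(p^2 + 6*p + 9) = (p + 3)^2*(p + 3)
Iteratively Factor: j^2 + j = (j + 1)*(j)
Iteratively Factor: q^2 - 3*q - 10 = (q + 2)*(q - 5)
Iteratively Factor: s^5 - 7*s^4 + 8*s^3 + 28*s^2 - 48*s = (s - 3)*(s^4 - 4*s^3 - 4*s^2 + 16*s) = (s - 3)*(s + 2)*(s^3 - 6*s^2 + 8*s) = (s - 4)*(s - 3)*(s + 2)*(s^2 - 2*s) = (s - 4)*(s - 3)*(s - 2)*(s + 2)*(s)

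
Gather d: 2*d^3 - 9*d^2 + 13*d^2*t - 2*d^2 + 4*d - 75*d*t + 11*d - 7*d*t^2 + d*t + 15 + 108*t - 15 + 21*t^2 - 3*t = 2*d^3 + d^2*(13*t - 11) + d*(-7*t^2 - 74*t + 15) + 21*t^2 + 105*t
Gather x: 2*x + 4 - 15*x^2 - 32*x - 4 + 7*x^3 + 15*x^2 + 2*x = 7*x^3 - 28*x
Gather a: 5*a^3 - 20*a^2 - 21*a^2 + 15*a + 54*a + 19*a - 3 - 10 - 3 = 5*a^3 - 41*a^2 + 88*a - 16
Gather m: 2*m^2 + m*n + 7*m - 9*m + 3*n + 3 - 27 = 2*m^2 + m*(n - 2) + 3*n - 24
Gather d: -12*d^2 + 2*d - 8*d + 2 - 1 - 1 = -12*d^2 - 6*d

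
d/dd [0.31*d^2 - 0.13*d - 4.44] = 0.62*d - 0.13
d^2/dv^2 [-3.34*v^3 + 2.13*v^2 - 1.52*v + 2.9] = 4.26 - 20.04*v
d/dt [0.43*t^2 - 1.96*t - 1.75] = 0.86*t - 1.96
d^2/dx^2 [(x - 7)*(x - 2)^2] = 6*x - 22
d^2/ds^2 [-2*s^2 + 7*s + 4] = -4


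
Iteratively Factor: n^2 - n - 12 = (n - 4)*(n + 3)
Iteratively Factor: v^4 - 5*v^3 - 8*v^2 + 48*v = (v - 4)*(v^3 - v^2 - 12*v) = v*(v - 4)*(v^2 - v - 12) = v*(v - 4)^2*(v + 3)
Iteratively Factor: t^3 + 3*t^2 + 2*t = (t + 2)*(t^2 + t) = t*(t + 2)*(t + 1)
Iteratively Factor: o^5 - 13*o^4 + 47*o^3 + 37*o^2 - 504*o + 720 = (o - 3)*(o^4 - 10*o^3 + 17*o^2 + 88*o - 240) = (o - 3)*(o + 3)*(o^3 - 13*o^2 + 56*o - 80) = (o - 4)*(o - 3)*(o + 3)*(o^2 - 9*o + 20) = (o - 5)*(o - 4)*(o - 3)*(o + 3)*(o - 4)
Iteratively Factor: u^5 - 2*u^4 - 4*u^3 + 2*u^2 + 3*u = (u + 1)*(u^4 - 3*u^3 - u^2 + 3*u) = (u - 3)*(u + 1)*(u^3 - u) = (u - 3)*(u - 1)*(u + 1)*(u^2 + u) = (u - 3)*(u - 1)*(u + 1)^2*(u)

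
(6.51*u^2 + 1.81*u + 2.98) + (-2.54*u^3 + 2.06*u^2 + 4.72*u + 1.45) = -2.54*u^3 + 8.57*u^2 + 6.53*u + 4.43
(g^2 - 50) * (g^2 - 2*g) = g^4 - 2*g^3 - 50*g^2 + 100*g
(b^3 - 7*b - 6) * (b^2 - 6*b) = b^5 - 6*b^4 - 7*b^3 + 36*b^2 + 36*b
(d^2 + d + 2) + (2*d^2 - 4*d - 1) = 3*d^2 - 3*d + 1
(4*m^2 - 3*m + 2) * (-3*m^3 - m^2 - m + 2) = -12*m^5 + 5*m^4 - 7*m^3 + 9*m^2 - 8*m + 4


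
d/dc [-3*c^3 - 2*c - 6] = -9*c^2 - 2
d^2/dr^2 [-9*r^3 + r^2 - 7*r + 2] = 2 - 54*r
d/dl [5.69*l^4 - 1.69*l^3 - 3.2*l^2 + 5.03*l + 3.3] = 22.76*l^3 - 5.07*l^2 - 6.4*l + 5.03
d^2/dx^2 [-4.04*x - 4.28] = 0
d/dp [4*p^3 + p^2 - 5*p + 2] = 12*p^2 + 2*p - 5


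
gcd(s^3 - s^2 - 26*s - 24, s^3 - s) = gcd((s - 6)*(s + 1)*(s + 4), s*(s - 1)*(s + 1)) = s + 1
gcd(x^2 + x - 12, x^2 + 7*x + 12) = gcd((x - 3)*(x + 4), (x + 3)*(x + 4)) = x + 4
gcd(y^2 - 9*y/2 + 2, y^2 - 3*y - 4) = y - 4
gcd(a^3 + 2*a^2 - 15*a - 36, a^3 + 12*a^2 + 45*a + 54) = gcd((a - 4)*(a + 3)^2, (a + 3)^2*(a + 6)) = a^2 + 6*a + 9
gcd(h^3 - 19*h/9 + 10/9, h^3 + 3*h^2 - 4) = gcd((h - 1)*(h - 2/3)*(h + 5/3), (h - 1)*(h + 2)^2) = h - 1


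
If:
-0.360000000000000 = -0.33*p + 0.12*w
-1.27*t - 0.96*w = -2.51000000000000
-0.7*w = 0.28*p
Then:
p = 0.95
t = 2.26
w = -0.38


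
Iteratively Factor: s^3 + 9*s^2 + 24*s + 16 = (s + 4)*(s^2 + 5*s + 4) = (s + 1)*(s + 4)*(s + 4)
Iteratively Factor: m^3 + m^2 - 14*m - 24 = (m - 4)*(m^2 + 5*m + 6) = (m - 4)*(m + 3)*(m + 2)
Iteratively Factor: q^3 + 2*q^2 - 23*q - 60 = (q + 4)*(q^2 - 2*q - 15) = (q - 5)*(q + 4)*(q + 3)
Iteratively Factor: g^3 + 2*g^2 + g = (g + 1)*(g^2 + g) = g*(g + 1)*(g + 1)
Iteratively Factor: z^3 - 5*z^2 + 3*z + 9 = (z - 3)*(z^2 - 2*z - 3) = (z - 3)^2*(z + 1)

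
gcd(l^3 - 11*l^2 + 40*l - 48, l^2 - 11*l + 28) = l - 4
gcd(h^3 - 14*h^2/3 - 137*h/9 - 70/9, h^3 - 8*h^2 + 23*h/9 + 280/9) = h^2 - 16*h/3 - 35/3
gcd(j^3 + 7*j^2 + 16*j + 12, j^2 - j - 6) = j + 2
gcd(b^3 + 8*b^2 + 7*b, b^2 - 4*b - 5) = b + 1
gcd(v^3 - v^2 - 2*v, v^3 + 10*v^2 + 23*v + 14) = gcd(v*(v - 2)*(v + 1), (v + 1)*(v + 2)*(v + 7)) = v + 1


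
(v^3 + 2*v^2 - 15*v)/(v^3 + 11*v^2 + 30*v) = (v - 3)/(v + 6)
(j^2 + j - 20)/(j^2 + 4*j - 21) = (j^2 + j - 20)/(j^2 + 4*j - 21)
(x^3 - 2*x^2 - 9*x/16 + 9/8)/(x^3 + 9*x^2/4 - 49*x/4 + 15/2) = (x + 3/4)/(x + 5)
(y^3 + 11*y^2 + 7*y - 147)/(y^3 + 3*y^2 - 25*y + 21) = (y + 7)/(y - 1)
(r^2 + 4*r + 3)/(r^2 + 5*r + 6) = (r + 1)/(r + 2)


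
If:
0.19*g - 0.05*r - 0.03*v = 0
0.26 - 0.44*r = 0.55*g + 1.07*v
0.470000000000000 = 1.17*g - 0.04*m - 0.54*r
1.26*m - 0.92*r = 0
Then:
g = -0.19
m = -0.88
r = -1.21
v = 0.84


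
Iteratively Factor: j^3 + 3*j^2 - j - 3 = (j + 1)*(j^2 + 2*j - 3) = (j - 1)*(j + 1)*(j + 3)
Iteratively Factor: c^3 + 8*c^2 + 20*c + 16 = (c + 4)*(c^2 + 4*c + 4) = (c + 2)*(c + 4)*(c + 2)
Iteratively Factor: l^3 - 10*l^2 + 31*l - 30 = (l - 3)*(l^2 - 7*l + 10) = (l - 3)*(l - 2)*(l - 5)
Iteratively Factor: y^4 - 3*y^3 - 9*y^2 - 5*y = (y)*(y^3 - 3*y^2 - 9*y - 5) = y*(y + 1)*(y^2 - 4*y - 5) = y*(y + 1)^2*(y - 5)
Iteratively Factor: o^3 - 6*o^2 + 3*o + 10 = (o - 5)*(o^2 - o - 2) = (o - 5)*(o - 2)*(o + 1)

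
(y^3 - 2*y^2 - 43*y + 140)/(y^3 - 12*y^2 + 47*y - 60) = (y + 7)/(y - 3)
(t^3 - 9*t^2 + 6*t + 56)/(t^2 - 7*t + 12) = (t^2 - 5*t - 14)/(t - 3)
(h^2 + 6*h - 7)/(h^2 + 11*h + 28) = (h - 1)/(h + 4)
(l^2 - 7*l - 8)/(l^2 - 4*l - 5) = (l - 8)/(l - 5)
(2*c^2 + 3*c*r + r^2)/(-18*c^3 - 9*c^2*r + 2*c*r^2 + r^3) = (c + r)/(-9*c^2 + r^2)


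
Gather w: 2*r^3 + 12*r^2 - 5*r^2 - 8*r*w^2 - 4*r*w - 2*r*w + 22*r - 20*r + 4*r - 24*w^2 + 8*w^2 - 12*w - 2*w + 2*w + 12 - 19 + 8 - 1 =2*r^3 + 7*r^2 + 6*r + w^2*(-8*r - 16) + w*(-6*r - 12)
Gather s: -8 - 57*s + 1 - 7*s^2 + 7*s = -7*s^2 - 50*s - 7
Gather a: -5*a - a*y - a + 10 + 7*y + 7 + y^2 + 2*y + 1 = a*(-y - 6) + y^2 + 9*y + 18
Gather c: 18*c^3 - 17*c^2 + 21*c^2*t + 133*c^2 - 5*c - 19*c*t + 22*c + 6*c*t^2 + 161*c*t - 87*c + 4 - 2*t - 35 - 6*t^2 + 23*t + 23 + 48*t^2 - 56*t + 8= 18*c^3 + c^2*(21*t + 116) + c*(6*t^2 + 142*t - 70) + 42*t^2 - 35*t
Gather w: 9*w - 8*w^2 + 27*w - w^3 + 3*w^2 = -w^3 - 5*w^2 + 36*w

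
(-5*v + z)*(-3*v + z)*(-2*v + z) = -30*v^3 + 31*v^2*z - 10*v*z^2 + z^3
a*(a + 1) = a^2 + a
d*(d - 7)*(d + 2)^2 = d^4 - 3*d^3 - 24*d^2 - 28*d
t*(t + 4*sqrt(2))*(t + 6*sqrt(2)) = t^3 + 10*sqrt(2)*t^2 + 48*t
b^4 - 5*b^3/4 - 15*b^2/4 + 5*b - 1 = (b - 2)*(b - 1)*(b - 1/4)*(b + 2)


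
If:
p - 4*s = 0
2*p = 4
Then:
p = 2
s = 1/2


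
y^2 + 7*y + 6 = (y + 1)*(y + 6)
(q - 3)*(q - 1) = q^2 - 4*q + 3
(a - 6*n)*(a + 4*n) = a^2 - 2*a*n - 24*n^2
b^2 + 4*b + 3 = (b + 1)*(b + 3)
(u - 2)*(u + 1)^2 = u^3 - 3*u - 2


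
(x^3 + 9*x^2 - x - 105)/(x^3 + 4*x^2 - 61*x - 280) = (x - 3)/(x - 8)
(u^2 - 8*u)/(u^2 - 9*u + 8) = u/(u - 1)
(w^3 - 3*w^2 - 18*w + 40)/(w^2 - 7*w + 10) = w + 4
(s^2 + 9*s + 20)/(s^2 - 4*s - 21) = (s^2 + 9*s + 20)/(s^2 - 4*s - 21)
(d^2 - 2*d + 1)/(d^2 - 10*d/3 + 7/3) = 3*(d - 1)/(3*d - 7)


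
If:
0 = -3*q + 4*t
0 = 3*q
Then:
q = 0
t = 0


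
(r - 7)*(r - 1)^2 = r^3 - 9*r^2 + 15*r - 7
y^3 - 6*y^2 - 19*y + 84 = (y - 7)*(y - 3)*(y + 4)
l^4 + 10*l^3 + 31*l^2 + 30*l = l*(l + 2)*(l + 3)*(l + 5)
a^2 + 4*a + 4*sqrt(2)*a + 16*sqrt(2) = (a + 4)*(a + 4*sqrt(2))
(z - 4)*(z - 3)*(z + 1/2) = z^3 - 13*z^2/2 + 17*z/2 + 6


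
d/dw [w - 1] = 1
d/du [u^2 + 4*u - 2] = 2*u + 4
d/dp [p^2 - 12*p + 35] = 2*p - 12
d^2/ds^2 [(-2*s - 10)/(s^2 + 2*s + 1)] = 4*(-s - 13)/(s^4 + 4*s^3 + 6*s^2 + 4*s + 1)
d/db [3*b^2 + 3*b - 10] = 6*b + 3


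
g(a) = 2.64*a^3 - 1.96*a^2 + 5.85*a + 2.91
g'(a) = 7.92*a^2 - 3.92*a + 5.85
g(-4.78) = -358.16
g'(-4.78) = 205.55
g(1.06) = 10.05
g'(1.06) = 10.59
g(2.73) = 57.99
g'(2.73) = 54.18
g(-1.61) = -22.61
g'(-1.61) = 32.69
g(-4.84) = -370.64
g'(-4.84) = 210.35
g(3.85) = 147.04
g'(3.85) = 108.15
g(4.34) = 207.19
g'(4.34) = 138.02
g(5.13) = 337.75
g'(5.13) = 194.17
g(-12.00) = -4911.45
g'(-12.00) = 1193.37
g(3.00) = 74.10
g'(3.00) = 65.37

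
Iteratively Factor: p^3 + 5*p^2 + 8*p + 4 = (p + 1)*(p^2 + 4*p + 4) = (p + 1)*(p + 2)*(p + 2)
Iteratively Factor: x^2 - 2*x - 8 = (x - 4)*(x + 2)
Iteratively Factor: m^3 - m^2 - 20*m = (m - 5)*(m^2 + 4*m) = m*(m - 5)*(m + 4)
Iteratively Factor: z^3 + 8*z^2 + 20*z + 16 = (z + 2)*(z^2 + 6*z + 8) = (z + 2)^2*(z + 4)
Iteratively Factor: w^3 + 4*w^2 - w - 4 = (w + 1)*(w^2 + 3*w - 4) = (w - 1)*(w + 1)*(w + 4)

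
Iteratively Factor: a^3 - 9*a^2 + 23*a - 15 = (a - 1)*(a^2 - 8*a + 15) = (a - 3)*(a - 1)*(a - 5)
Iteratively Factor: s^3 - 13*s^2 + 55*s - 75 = (s - 5)*(s^2 - 8*s + 15) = (s - 5)*(s - 3)*(s - 5)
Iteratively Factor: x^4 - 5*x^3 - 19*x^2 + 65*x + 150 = (x - 5)*(x^3 - 19*x - 30) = (x - 5)*(x + 2)*(x^2 - 2*x - 15) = (x - 5)^2*(x + 2)*(x + 3)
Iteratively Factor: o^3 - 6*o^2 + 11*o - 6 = (o - 1)*(o^2 - 5*o + 6) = (o - 2)*(o - 1)*(o - 3)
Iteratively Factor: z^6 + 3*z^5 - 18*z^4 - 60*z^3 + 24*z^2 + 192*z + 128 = (z - 4)*(z^5 + 7*z^4 + 10*z^3 - 20*z^2 - 56*z - 32) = (z - 4)*(z + 1)*(z^4 + 6*z^3 + 4*z^2 - 24*z - 32) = (z - 4)*(z + 1)*(z + 4)*(z^3 + 2*z^2 - 4*z - 8) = (z - 4)*(z + 1)*(z + 2)*(z + 4)*(z^2 - 4) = (z - 4)*(z - 2)*(z + 1)*(z + 2)*(z + 4)*(z + 2)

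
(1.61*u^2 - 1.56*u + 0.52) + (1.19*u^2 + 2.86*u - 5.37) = 2.8*u^2 + 1.3*u - 4.85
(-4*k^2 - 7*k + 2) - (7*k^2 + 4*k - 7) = -11*k^2 - 11*k + 9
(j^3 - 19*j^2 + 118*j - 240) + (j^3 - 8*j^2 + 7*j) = 2*j^3 - 27*j^2 + 125*j - 240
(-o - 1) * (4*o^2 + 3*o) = -4*o^3 - 7*o^2 - 3*o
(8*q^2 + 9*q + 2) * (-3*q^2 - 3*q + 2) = -24*q^4 - 51*q^3 - 17*q^2 + 12*q + 4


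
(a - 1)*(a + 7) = a^2 + 6*a - 7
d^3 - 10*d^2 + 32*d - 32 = (d - 4)^2*(d - 2)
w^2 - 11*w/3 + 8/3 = (w - 8/3)*(w - 1)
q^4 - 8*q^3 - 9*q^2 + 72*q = q*(q - 8)*(q - 3)*(q + 3)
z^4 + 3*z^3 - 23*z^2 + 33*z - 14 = (z - 2)*(z - 1)^2*(z + 7)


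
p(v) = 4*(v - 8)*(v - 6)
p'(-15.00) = -176.00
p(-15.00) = 1932.00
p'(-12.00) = -152.00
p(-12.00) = 1440.00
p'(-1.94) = -71.52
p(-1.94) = 315.69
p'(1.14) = -46.88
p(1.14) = 133.36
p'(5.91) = -8.72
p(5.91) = 0.75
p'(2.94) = -32.48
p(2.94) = 61.93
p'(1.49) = -44.08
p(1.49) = 117.44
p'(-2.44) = -75.52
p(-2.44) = 352.45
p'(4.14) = -22.88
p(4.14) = 28.72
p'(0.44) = -52.48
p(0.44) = 168.13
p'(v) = 8*v - 56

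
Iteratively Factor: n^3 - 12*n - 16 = (n - 4)*(n^2 + 4*n + 4) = (n - 4)*(n + 2)*(n + 2)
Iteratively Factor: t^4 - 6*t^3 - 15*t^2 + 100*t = (t - 5)*(t^3 - t^2 - 20*t) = (t - 5)^2*(t^2 + 4*t) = t*(t - 5)^2*(t + 4)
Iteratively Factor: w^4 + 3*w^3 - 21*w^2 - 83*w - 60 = (w + 4)*(w^3 - w^2 - 17*w - 15) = (w - 5)*(w + 4)*(w^2 + 4*w + 3) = (w - 5)*(w + 1)*(w + 4)*(w + 3)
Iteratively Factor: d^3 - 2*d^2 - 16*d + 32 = (d - 4)*(d^2 + 2*d - 8) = (d - 4)*(d - 2)*(d + 4)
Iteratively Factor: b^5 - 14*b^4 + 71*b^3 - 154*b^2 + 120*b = (b - 2)*(b^4 - 12*b^3 + 47*b^2 - 60*b) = (b - 5)*(b - 2)*(b^3 - 7*b^2 + 12*b) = (b - 5)*(b - 3)*(b - 2)*(b^2 - 4*b) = (b - 5)*(b - 4)*(b - 3)*(b - 2)*(b)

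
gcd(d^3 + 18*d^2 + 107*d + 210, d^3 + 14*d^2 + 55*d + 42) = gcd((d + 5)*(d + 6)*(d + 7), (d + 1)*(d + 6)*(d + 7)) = d^2 + 13*d + 42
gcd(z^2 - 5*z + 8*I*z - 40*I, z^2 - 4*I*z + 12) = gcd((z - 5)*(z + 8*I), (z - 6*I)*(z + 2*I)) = 1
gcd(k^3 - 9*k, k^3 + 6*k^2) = k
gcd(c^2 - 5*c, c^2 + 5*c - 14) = 1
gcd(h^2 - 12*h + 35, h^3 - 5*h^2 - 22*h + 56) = h - 7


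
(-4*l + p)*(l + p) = -4*l^2 - 3*l*p + p^2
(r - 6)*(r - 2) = r^2 - 8*r + 12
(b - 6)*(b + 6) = b^2 - 36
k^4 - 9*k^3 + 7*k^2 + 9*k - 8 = (k - 8)*(k - 1)^2*(k + 1)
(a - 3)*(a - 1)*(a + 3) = a^3 - a^2 - 9*a + 9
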